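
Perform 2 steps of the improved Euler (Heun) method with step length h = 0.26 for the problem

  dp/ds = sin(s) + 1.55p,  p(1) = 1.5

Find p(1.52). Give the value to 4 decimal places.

Heun: k1 = f(s_n, p_n); k2 = f(s_n + h, p_n + h·k1); p_{n+1} = p_n + (h/2)·(k1 + k2).
s=1.000000, p=1.500000:
  k1 = f(1.000000, 1.500000) = 3.166471
  k2 = f(1.260000, 2.323282) = 4.553178
  p ← 1.500000 + (0.26/2)·(3.166471 + 4.553178) = 2.503554
s=1.260000, p=2.503554:
  k1 = f(1.260000, 2.503554) = 4.832600
  k2 = f(1.520000, 3.760030) = 6.826757
  p ← 2.503554 + (0.26/2)·(4.832600 + 6.826757) = 4.019271
p(1.52) ≈ 4.0193

4.0193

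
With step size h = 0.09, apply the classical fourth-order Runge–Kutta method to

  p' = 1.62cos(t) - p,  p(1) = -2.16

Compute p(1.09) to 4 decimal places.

-1.9042

RK4: k1 = f(t_n, p_n); k2 = f(t_n + h/2, p_n + (h/2)·k1); k3 = f(t_n + h/2, p_n + (h/2)·k2); k4 = f(t_n + h, p_n + h·k3); p_{n+1} = p_n + (h/6)·(k1 + 2k2 + 2k3 + k4).
t=1.000000, p=-2.160000:
  k1 = f(1.000000, -2.160000) = 3.035290
  k2 = f(1.045000, -2.023412) = 2.836493
  k3 = f(1.045000, -2.032358) = 2.845439
  k4 = f(1.090000, -1.903910) = 2.653137
  p ← -2.160000 + (0.09/6)·(k1 + 2k2 + 2k3 + k4) = -1.904216
p(1.09) ≈ -1.9042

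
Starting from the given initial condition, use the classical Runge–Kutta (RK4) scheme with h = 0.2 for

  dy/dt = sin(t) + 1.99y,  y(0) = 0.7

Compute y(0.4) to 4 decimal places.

RK4: k1 = f(t_n, y_n); k2 = f(t_n + h/2, y_n + (h/2)·k1); k3 = f(t_n + h/2, y_n + (h/2)·k2); k4 = f(t_n + h, y_n + h·k3); y_{n+1} = y_n + (h/6)·(k1 + 2k2 + 2k3 + k4).
t=0.000000, y=0.700000:
  k1 = f(0.000000, 0.700000) = 1.393000
  k2 = f(0.100000, 0.839300) = 1.770040
  k3 = f(0.100000, 0.877004) = 1.845071
  k4 = f(0.200000, 1.069014) = 2.326008
  y ← 0.700000 + (0.2/6)·(k1 + 2k2 + 2k3 + k4) = 1.064974
t=0.200000, y=1.064974:
  k1 = f(0.200000, 1.064974) = 2.317968
  k2 = f(0.300000, 1.296771) = 2.876095
  k3 = f(0.300000, 1.352584) = 2.987162
  k4 = f(0.400000, 1.662407) = 3.697608
  y ← 1.064974 + (0.2/6)·(k1 + 2k2 + 2k3 + k4) = 1.656377
y(0.4) ≈ 1.6564

1.6564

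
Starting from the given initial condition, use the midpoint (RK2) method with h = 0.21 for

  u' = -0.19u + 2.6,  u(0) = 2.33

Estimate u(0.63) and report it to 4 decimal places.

Midpoint: k1 = f(t_n, u_n); k2 = f(t_n + h/2, u_n + (h/2)·k1); u_{n+1} = u_n + h·k2.
t=0.000000, u=2.330000:
  k1 = f(0.000000, 2.330000) = 2.157300
  k2 = f(0.105000, 2.556516) = 2.114262
  u ← 2.330000 + 0.21·2.114262 = 2.773995
t=0.210000, u=2.773995:
  k1 = f(0.210000, 2.773995) = 2.072941
  k2 = f(0.315000, 2.991654) = 2.031586
  u ← 2.773995 + 0.21·2.031586 = 3.200628
t=0.420000, u=3.200628:
  k1 = f(0.420000, 3.200628) = 1.991881
  k2 = f(0.525000, 3.409775) = 1.952143
  u ← 3.200628 + 0.21·1.952143 = 3.610578
u(0.63) ≈ 3.6106

3.6106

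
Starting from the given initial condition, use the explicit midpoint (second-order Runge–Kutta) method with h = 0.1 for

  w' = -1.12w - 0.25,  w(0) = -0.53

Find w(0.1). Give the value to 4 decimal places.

Midpoint: k1 = f(s_n, w_n); k2 = f(s_n + h/2, w_n + (h/2)·k1); w_{n+1} = w_n + h·k2.
s=0.000000, w=-0.530000:
  k1 = f(0.000000, -0.530000) = 0.343600
  k2 = f(0.050000, -0.512820) = 0.324358
  w ← -0.530000 + 0.1·0.324358 = -0.497564
w(0.1) ≈ -0.4976

-0.4976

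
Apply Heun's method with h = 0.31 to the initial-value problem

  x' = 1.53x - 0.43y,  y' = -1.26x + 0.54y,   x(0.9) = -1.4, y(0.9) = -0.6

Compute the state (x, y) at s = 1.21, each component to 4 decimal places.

-2.1523, -0.0022

Heun on (x,y): k1 = f(s_n, state_n); k2 = f(s_n + h, state_n + h·k1); state_{n+1} = state_n + (h/2)·(k1 + k2).
0.900000: (-1.400000, -0.600000)
  k1 = (-1.884000, 1.440000)
  predictor → (-1.984040, -0.153600)
  k2 = (-2.969533, 2.416946)
  → (-2.152298, -0.002173)
(x(1.21), y(1.21)) ≈ (-2.1523, -0.0022)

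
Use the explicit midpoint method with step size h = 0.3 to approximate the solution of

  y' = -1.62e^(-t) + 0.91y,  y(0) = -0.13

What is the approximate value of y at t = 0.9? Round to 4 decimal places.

-1.8609

Midpoint: k1 = f(t_n, y_n); k2 = f(t_n + h/2, y_n + (h/2)·k1); y_{n+1} = y_n + h·k2.
t=0.000000, y=-0.130000:
  k1 = f(0.000000, -0.130000) = -1.738300
  k2 = f(0.150000, -0.390745) = -1.749925
  y ← -0.130000 + 0.3·(-1.749925) = -0.654977
t=0.300000, y=-0.654977:
  k1 = f(0.300000, -0.654977) = -1.796155
  k2 = f(0.450000, -0.924401) = -1.874162
  y ← -0.654977 + 0.3·(-1.874162) = -1.217226
t=0.600000, y=-1.217226:
  k1 = f(0.600000, -1.217226) = -1.996751
  k2 = f(0.750000, -1.516739) = -2.145466
  y ← -1.217226 + 0.3·(-2.145466) = -1.860866
y(0.9) ≈ -1.8609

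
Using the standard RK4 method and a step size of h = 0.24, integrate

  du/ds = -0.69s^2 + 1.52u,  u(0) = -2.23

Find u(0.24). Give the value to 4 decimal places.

RK4: k1 = f(s_n, u_n); k2 = f(s_n + h/2, u_n + (h/2)·k1); k3 = f(s_n + h/2, u_n + (h/2)·k2); k4 = f(s_n + h, u_n + h·k3); u_{n+1} = u_n + (h/6)·(k1 + 2k2 + 2k3 + k4).
s=0.000000, u=-2.230000:
  k1 = f(0.000000, -2.230000) = -3.389600
  k2 = f(0.120000, -2.636752) = -4.017799
  k3 = f(0.120000, -2.712136) = -4.132383
  k4 = f(0.240000, -3.221772) = -4.936837
  u ← -2.230000 + (0.24/6)·(k1 + 2k2 + 2k3 + k4) = -3.215072
u(0.24) ≈ -3.2151

-3.2151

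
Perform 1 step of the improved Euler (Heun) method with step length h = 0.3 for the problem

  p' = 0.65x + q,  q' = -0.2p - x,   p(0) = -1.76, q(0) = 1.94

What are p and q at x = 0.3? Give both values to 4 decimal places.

Heun on (p,q): k1 = f(x_n, state_n); k2 = f(x_n + h, state_n + h·k1); state_{n+1} = state_n + (h/2)·(k1 + k2).
0.000000: (-1.760000, 1.940000)
  k1 = (1.940000, 0.352000)
  predictor → (-1.178000, 2.045600)
  k2 = (2.240600, -0.064400)
  → (-1.132910, 1.983140)
(p(0.3), q(0.3)) ≈ (-1.1329, 1.9831)

-1.1329, 1.9831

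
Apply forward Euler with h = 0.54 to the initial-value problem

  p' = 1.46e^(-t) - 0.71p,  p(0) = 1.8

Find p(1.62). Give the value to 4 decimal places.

1.2727

Euler: p_{n+1} = p_n + h·f(t_n, p_n).
t=0.000000, p=1.800000: f=0.182000 → p ← 1.800000 + 0.54·0.182000 = 1.898280
t=0.540000, p=1.898280: f=-0.496966 → p ← 1.898280 + 0.54·(-0.496966) = 1.629918
t=1.080000, p=1.629918: f=-0.661432 → p ← 1.629918 + 0.54·(-0.661432) = 1.272745
p(1.62) ≈ 1.2727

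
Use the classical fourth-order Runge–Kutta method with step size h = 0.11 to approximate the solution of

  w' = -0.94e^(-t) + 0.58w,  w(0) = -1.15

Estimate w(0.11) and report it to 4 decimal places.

-1.3269

RK4: k1 = f(t_n, w_n); k2 = f(t_n + h/2, w_n + (h/2)·k1); k3 = f(t_n + h/2, w_n + (h/2)·k2); k4 = f(t_n + h, w_n + h·k3); w_{n+1} = w_n + (h/6)·(k1 + 2k2 + 2k3 + k4).
t=0.000000, w=-1.150000:
  k1 = f(0.000000, -1.150000) = -1.607000
  k2 = f(0.055000, -1.238385) = -1.607959
  k3 = f(0.055000, -1.238438) = -1.607990
  k4 = f(0.110000, -1.326879) = -1.611674
  w ← -1.150000 + (0.11/6)·(k1 + 2k2 + 2k3 + k4) = -1.326927
w(0.11) ≈ -1.3269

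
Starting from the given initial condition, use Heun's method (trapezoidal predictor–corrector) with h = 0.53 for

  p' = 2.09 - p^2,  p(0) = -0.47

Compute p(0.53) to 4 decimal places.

Heun: k1 = f(t_n, p_n); k2 = f(t_n + h, p_n + h·k1); p_{n+1} = p_n + (h/2)·(k1 + k2).
t=0.000000, p=-0.470000:
  k1 = f(0.000000, -0.470000) = 1.869100
  k2 = f(0.530000, 0.520623) = 1.818952
  p ← -0.470000 + (0.53/2)·(1.869100 + 1.818952) = 0.507334
p(0.53) ≈ 0.5073

0.5073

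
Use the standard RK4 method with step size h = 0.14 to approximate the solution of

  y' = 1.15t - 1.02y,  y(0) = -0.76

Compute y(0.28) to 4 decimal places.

-0.5301

RK4: k1 = f(t_n, y_n); k2 = f(t_n + h/2, y_n + (h/2)·k1); k3 = f(t_n + h/2, y_n + (h/2)·k2); k4 = f(t_n + h, y_n + h·k3); y_{n+1} = y_n + (h/6)·(k1 + 2k2 + 2k3 + k4).
t=0.000000, y=-0.760000:
  k1 = f(0.000000, -0.760000) = 0.775200
  k2 = f(0.070000, -0.705736) = 0.800351
  k3 = f(0.070000, -0.703975) = 0.798555
  k4 = f(0.140000, -0.648202) = 0.822166
  y ← -0.760000 + (0.14/6)·(k1 + 2k2 + 2k3 + k4) = -0.648113
t=0.140000, y=-0.648113:
  k1 = f(0.140000, -0.648113) = 0.822075
  k2 = f(0.210000, -0.590567) = 0.843879
  k3 = f(0.210000, -0.589041) = 0.842322
  k4 = f(0.280000, -0.530187) = 0.862791
  y ← -0.648113 + (0.14/6)·(k1 + 2k2 + 2k3 + k4) = -0.530110
y(0.28) ≈ -0.5301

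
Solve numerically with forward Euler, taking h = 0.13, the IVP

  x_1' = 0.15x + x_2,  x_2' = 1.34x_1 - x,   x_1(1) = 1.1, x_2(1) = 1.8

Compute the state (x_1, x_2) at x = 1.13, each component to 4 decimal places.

1.3535, 1.8616

Euler on (x_1,x_2): x_1_{n+1} = x_1_n + h·x_1', x_2_{n+1} = x_2_n + h·x_2'.
1.000000: (1.100000, 1.800000); f=(1.950000, 0.474000) → (1.353500, 1.861620)
(x_1(1.13), x_2(1.13)) ≈ (1.3535, 1.8616)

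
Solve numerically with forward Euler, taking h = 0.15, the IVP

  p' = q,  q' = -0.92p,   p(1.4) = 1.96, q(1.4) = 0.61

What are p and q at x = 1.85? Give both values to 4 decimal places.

Euler on (p,q): p_{n+1} = p_n + h·p', q_{n+1} = q_n + h·q'.
1.400000: (1.960000, 0.610000); f=(0.610000, -1.803200) → (2.051500, 0.339520)
1.550000: (2.051500, 0.339520); f=(0.339520, -1.887380) → (2.102428, 0.056413)
1.700000: (2.102428, 0.056413); f=(0.056413, -1.934234) → (2.110890, -0.233722)
(p(1.85), q(1.85)) ≈ (2.1109, -0.2337)

2.1109, -0.2337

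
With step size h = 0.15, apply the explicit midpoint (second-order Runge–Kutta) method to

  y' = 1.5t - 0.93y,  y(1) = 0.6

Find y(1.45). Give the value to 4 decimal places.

1.0798

Midpoint: k1 = f(t_n, y_n); k2 = f(t_n + h/2, y_n + (h/2)·k1); y_{n+1} = y_n + h·k2.
t=1.000000, y=0.600000:
  k1 = f(1.000000, 0.600000) = 0.942000
  k2 = f(1.075000, 0.670650) = 0.988795
  y ← 0.600000 + 0.15·0.988795 = 0.748319
t=1.150000, y=0.748319:
  k1 = f(1.150000, 0.748319) = 1.029063
  k2 = f(1.225000, 0.825499) = 1.069786
  y ← 0.748319 + 0.15·1.069786 = 0.908787
t=1.300000, y=0.908787:
  k1 = f(1.300000, 0.908787) = 1.104828
  k2 = f(1.375000, 0.991649) = 1.140266
  y ← 0.908787 + 0.15·1.140266 = 1.079827
y(1.45) ≈ 1.0798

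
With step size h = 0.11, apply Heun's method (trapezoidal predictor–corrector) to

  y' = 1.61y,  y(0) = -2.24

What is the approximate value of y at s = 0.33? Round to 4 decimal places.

-3.8013

Heun: k1 = f(s_n, y_n); k2 = f(s_n + h, y_n + h·k1); y_{n+1} = y_n + (h/2)·(k1 + k2).
s=0.000000, y=-2.240000:
  k1 = f(0.000000, -2.240000) = -3.606400
  k2 = f(0.110000, -2.636704) = -4.245093
  y ← -2.240000 + (0.11/2)·(-3.606400 + (-4.245093)) = -2.671832
s=0.110000, y=-2.671832:
  k1 = f(0.110000, -2.671832) = -4.301650
  k2 = f(0.220000, -3.145014) = -5.063472
  y ← -2.671832 + (0.11/2)·(-4.301650 + (-5.063472)) = -3.186914
s=0.220000, y=-3.186914:
  k1 = f(0.220000, -3.186914) = -5.130931
  k2 = f(0.330000, -3.751316) = -6.039619
  y ← -3.186914 + (0.11/2)·(-5.130931 + (-6.039619)) = -3.801294
y(0.33) ≈ -3.8013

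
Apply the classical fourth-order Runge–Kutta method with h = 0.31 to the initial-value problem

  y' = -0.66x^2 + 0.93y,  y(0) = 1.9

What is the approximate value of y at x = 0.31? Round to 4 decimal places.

RK4: k1 = f(x_n, y_n); k2 = f(x_n + h/2, y_n + (h/2)·k1); k3 = f(x_n + h/2, y_n + (h/2)·k2); k4 = f(x_n + h, y_n + h·k3); y_{n+1} = y_n + (h/6)·(k1 + 2k2 + 2k3 + k4).
x=0.000000, y=1.900000:
  k1 = f(0.000000, 1.900000) = 1.767000
  k2 = f(0.155000, 2.173885) = 2.005857
  k3 = f(0.155000, 2.210908) = 2.040288
  k4 = f(0.310000, 2.532489) = 2.291789
  y ← 1.900000 + (0.31/6)·(k1 + 2k2 + 2k3 + k4) = 2.527806
y(0.31) ≈ 2.5278

2.5278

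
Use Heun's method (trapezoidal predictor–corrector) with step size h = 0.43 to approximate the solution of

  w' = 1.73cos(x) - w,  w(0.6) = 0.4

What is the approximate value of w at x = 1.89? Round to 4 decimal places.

0.2834

Heun: k1 = f(x_n, w_n); k2 = f(x_n + h, w_n + h·k1); w_{n+1} = w_n + (h/2)·(k1 + k2).
x=0.600000, w=0.400000:
  k1 = f(0.600000, 0.400000) = 1.027831
  k2 = f(1.030000, 0.841967) = 0.048669
  w ← 0.400000 + (0.43/2)·(1.027831 + 0.048669) = 0.631448
x=1.030000, w=0.631448:
  k1 = f(1.030000, 0.631448) = 0.259189
  k2 = f(1.460000, 0.742899) = -0.551613
  w ← 0.631448 + (0.43/2)·(0.259189 + (-0.551613)) = 0.568576
x=1.460000, w=0.568576:
  k1 = f(1.460000, 0.568576) = -0.377291
  k2 = f(1.890000, 0.406341) = -0.949234
  w ← 0.568576 + (0.43/2)·(-0.377291 + (-0.949234)) = 0.283374
w(1.89) ≈ 0.2834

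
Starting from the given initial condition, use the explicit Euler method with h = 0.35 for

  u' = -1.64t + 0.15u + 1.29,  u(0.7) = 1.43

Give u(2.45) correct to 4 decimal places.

0.0056

Euler: u_{n+1} = u_n + h·f(t_n, u_n).
t=0.700000, u=1.430000: f=0.356500 → u ← 1.430000 + 0.35·0.356500 = 1.554775
t=1.050000, u=1.554775: f=-0.198784 → u ← 1.554775 + 0.35·(-0.198784) = 1.485201
t=1.400000, u=1.485201: f=-0.783220 → u ← 1.485201 + 0.35·(-0.783220) = 1.211074
t=1.750000, u=1.211074: f=-1.398339 → u ← 1.211074 + 0.35·(-1.398339) = 0.721655
t=2.100000, u=0.721655: f=-2.045752 → u ← 0.721655 + 0.35·(-2.045752) = 0.005642
u(2.45) ≈ 0.0056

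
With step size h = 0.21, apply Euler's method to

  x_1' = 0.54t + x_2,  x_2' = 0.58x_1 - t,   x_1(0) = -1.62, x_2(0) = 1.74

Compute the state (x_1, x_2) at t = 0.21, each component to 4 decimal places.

-1.2546, 1.5427

Euler on (x_1,x_2): x_1_{n+1} = x_1_n + h·x_1', x_2_{n+1} = x_2_n + h·x_2'.
0.000000: (-1.620000, 1.740000); f=(1.740000, -0.939600) → (-1.254600, 1.542684)
(x_1(0.21), x_2(0.21)) ≈ (-1.2546, 1.5427)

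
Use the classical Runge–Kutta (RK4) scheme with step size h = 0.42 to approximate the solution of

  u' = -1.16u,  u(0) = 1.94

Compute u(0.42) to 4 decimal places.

1.1922

RK4: k1 = f(x_n, u_n); k2 = f(x_n + h/2, u_n + (h/2)·k1); k3 = f(x_n + h/2, u_n + (h/2)·k2); k4 = f(x_n + h, u_n + h·k3); u_{n+1} = u_n + (h/6)·(k1 + 2k2 + 2k3 + k4).
x=0.000000, u=1.940000:
  k1 = f(0.000000, 1.940000) = -2.250400
  k2 = f(0.210000, 1.467416) = -1.702203
  k3 = f(0.210000, 1.582537) = -1.835743
  k4 = f(0.420000, 1.168988) = -1.356026
  u ← 1.940000 + (0.42/6)·(k1 + 2k2 + 2k3 + k4) = 1.192238
u(0.42) ≈ 1.1922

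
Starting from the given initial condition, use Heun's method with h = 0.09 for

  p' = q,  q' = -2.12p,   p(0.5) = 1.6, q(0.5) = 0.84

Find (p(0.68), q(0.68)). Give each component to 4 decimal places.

Heun on (p,q): k1 = f(t_n, state_n); k2 = f(t_n + h, state_n + h·k1); state_{n+1} = state_n + (h/2)·(k1 + k2).
0.500000: (1.600000, 0.840000)
  k1 = (0.840000, -3.392000)
  predictor → (1.675600, 0.534720)
  k2 = (0.534720, -3.552272)
  → (1.661862, 0.527508)
0.590000: (1.661862, 0.527508)
  k1 = (0.527508, -3.523148)
  predictor → (1.709338, 0.210424)
  k2 = (0.210424, -3.623797)
  → (1.695069, 0.205895)
(p(0.68), q(0.68)) ≈ (1.6951, 0.2059)

1.6951, 0.2059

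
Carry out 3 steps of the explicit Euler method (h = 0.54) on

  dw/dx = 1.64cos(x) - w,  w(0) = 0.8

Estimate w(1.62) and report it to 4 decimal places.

1.0321

Euler: w_{n+1} = w_n + h·f(x_n, w_n).
x=0.000000, w=0.800000: f=0.840000 → w ← 0.800000 + 0.54·0.840000 = 1.253600
x=0.540000, w=1.253600: f=0.153042 → w ← 1.253600 + 0.54·0.153042 = 1.336243
x=1.080000, w=1.336243: f=-0.563264 → w ← 1.336243 + 0.54·(-0.563264) = 1.032080
w(1.62) ≈ 1.0321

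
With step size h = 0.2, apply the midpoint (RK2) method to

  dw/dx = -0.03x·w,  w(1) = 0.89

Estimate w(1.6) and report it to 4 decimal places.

Midpoint: k1 = f(x_n, w_n); k2 = f(x_n + h/2, w_n + (h/2)·k1); w_{n+1} = w_n + h·k2.
x=1.000000, w=0.890000:
  k1 = f(1.000000, 0.890000) = -0.026700
  k2 = f(1.100000, 0.887330) = -0.029282
  w ← 0.890000 + 0.2·(-0.029282) = 0.884144
x=1.200000, w=0.884144:
  k1 = f(1.200000, 0.884144) = -0.031829
  k2 = f(1.300000, 0.880961) = -0.034357
  w ← 0.884144 + 0.2·(-0.034357) = 0.877272
x=1.400000, w=0.877272:
  k1 = f(1.400000, 0.877272) = -0.036845
  k2 = f(1.500000, 0.873588) = -0.039311
  w ← 0.877272 + 0.2·(-0.039311) = 0.869410
w(1.6) ≈ 0.8694

0.8694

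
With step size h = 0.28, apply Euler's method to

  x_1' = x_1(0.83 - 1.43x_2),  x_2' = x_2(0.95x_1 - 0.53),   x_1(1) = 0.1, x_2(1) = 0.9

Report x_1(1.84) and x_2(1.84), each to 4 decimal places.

0.0763, 0.6035

Euler on (x_1,x_2): x_1_{n+1} = x_1_n + h·x_1', x_2_{n+1} = x_2_n + h·x_2'.
1.000000: (0.100000, 0.900000); f=(-0.045700, -0.391500) → (0.087204, 0.790380)
1.280000: (0.087204, 0.790380); f=(-0.026182, -0.353423) → (0.079873, 0.691421)
1.560000: (0.079873, 0.691421); f=(-0.012678, -0.313989) → (0.076323, 0.603505)
(x_1(1.84), x_2(1.84)) ≈ (0.0763, 0.6035)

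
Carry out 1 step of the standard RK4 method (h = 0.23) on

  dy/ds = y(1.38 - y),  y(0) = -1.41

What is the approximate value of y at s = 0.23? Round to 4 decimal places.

RK4: k1 = f(s_n, y_n); k2 = f(s_n + h/2, y_n + (h/2)·k1); k3 = f(s_n + h/2, y_n + (h/2)·k2); k4 = f(s_n + h, y_n + h·k3); y_{n+1} = y_n + (h/6)·(k1 + 2k2 + 2k3 + k4).
s=0.000000, y=-1.410000:
  k1 = f(0.000000, -1.410000) = -3.933900
  k2 = f(0.115000, -1.862398) = -6.038638
  k3 = f(0.115000, -2.104443) = -7.332814
  k4 = f(0.230000, -3.096547) = -13.861840
  y ← -1.410000 + (0.23/6)·(k1 + 2k2 + 2k3 + k4) = -3.117315
y(0.23) ≈ -3.1173

-3.1173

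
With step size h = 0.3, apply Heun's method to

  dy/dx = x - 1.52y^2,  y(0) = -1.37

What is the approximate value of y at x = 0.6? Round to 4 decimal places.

Heun: k1 = f(x_n, y_n); k2 = f(x_n + h, y_n + h·k1); y_{n+1} = y_n + (h/2)·(k1 + k2).
x=0.000000, y=-1.370000:
  k1 = f(0.000000, -1.370000) = -2.852888
  k2 = f(0.300000, -2.225866) = -7.230811
  y ← -1.370000 + (0.3/2)·(-2.852888 + (-7.230811)) = -2.882555
x=0.300000, y=-2.882555:
  k1 = f(0.300000, -2.882555) = -12.329867
  k2 = f(0.600000, -6.581515) = -65.240835
  y ← -2.882555 + (0.3/2)·(-12.329867 + (-65.240835)) = -14.518160
y(0.6) ≈ -14.5182

-14.5182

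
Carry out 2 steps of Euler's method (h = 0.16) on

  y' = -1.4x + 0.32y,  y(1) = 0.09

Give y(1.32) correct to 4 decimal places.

-0.3959

Euler: y_{n+1} = y_n + h·f(x_n, y_n).
x=1.000000, y=0.090000: f=-1.371200 → y ← 0.090000 + 0.16·(-1.371200) = -0.129392
x=1.160000, y=-0.129392: f=-1.665405 → y ← -0.129392 + 0.16·(-1.665405) = -0.395857
y(1.32) ≈ -0.3959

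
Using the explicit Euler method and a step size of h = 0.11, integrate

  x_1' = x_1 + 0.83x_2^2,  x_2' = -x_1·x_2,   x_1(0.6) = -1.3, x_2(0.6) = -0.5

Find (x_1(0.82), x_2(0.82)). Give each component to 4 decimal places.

Euler on (x_1,x_2): x_1_{n+1} = x_1_n + h·x_1', x_2_{n+1} = x_2_n + h·x_2'.
0.600000: (-1.300000, -0.500000); f=(-1.092500, -0.650000) → (-1.420175, -0.571500)
0.710000: (-1.420175, -0.571500); f=(-1.149087, -0.811630) → (-1.546575, -0.660779)
(x_1(0.82), x_2(0.82)) ≈ (-1.5466, -0.6608)

-1.5466, -0.6608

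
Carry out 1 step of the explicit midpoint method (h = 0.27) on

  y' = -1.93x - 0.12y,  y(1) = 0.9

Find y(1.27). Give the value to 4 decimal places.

Midpoint: k1 = f(x_n, y_n); k2 = f(x_n + h/2, y_n + (h/2)·k1); y_{n+1} = y_n + h·k2.
x=1.000000, y=0.900000:
  k1 = f(1.000000, 0.900000) = -2.038000
  k2 = f(1.135000, 0.624870) = -2.265534
  y ← 0.900000 + 0.27·(-2.265534) = 0.288306
y(1.27) ≈ 0.2883

0.2883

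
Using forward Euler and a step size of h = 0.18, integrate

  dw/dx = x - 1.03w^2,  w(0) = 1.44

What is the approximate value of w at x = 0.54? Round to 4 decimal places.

0.8022

Euler: w_{n+1} = w_n + h·f(x_n, w_n).
x=0.000000, w=1.440000: f=-2.135808 → w ← 1.440000 + 0.18·(-2.135808) = 1.055555
x=0.180000, w=1.055555: f=-0.967621 → w ← 1.055555 + 0.18·(-0.967621) = 0.881383
x=0.360000, w=0.881383: f=-0.440141 → w ← 0.881383 + 0.18·(-0.440141) = 0.802157
w(0.54) ≈ 0.8022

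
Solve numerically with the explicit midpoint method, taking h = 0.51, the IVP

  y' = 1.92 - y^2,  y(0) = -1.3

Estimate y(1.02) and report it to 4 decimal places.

-0.5680

Midpoint: k1 = f(x_n, y_n); k2 = f(x_n + h/2, y_n + (h/2)·k1); y_{n+1} = y_n + h·k2.
x=0.000000, y=-1.300000:
  k1 = f(0.000000, -1.300000) = 0.230000
  k2 = f(0.255000, -1.241350) = 0.379050
  y ← -1.300000 + 0.51·0.379050 = -1.106684
x=0.510000, y=-1.106684:
  k1 = f(0.510000, -1.106684) = 0.695250
  k2 = f(0.765000, -0.929396) = 1.056224
  y ← -1.106684 + 0.51·1.056224 = -0.568010
y(1.02) ≈ -0.5680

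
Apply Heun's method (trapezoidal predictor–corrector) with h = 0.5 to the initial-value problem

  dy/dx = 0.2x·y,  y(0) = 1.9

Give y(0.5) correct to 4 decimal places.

1.9475

Heun: k1 = f(x_n, y_n); k2 = f(x_n + h, y_n + h·k1); y_{n+1} = y_n + (h/2)·(k1 + k2).
x=0.000000, y=1.900000:
  k1 = f(0.000000, 1.900000) = 0.000000
  k2 = f(0.500000, 1.900000) = 0.190000
  y ← 1.900000 + (0.5/2)·(0.000000 + 0.190000) = 1.947500
y(0.5) ≈ 1.9475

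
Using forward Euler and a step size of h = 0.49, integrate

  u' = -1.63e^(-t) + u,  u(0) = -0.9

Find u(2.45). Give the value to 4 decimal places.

-13.2165

Euler: u_{n+1} = u_n + h·f(t_n, u_n).
t=0.000000, u=-0.900000: f=-2.530000 → u ← -0.900000 + 0.49·(-2.530000) = -2.139700
t=0.490000, u=-2.139700: f=-3.138281 → u ← -2.139700 + 0.49·(-3.138281) = -3.677458
t=0.980000, u=-3.677458: f=-4.289215 → u ← -3.677458 + 0.49·(-4.289215) = -5.779173
t=1.470000, u=-5.779173: f=-6.153951 → u ← -5.779173 + 0.49·(-6.153951) = -8.794609
t=1.960000, u=-8.794609: f=-9.024208 → u ← -8.794609 + 0.49·(-9.024208) = -13.216471
u(2.45) ≈ -13.2165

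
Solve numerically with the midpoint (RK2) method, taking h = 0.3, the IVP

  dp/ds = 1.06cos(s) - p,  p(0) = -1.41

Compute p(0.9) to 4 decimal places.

Midpoint: k1 = f(s_n, p_n); k2 = f(s_n + h/2, p_n + (h/2)·k1); p_{n+1} = p_n + h·k2.
s=0.000000, p=-1.410000:
  k1 = f(0.000000, -1.410000) = 2.470000
  k2 = f(0.150000, -1.039500) = 2.087597
  p ← -1.410000 + 0.3·2.087597 = -0.783721
s=0.300000, p=-0.783721:
  k1 = f(0.300000, -0.783721) = 1.796377
  k2 = f(0.450000, -0.514264) = 1.468738
  p ← -0.783721 + 0.3·1.468738 = -0.343099
s=0.600000, p=-0.343099:
  k1 = f(0.600000, -0.343099) = 1.217955
  k2 = f(0.750000, -0.160406) = 0.935996
  p ← -0.343099 + 0.3·0.935996 = -0.062300
p(0.9) ≈ -0.0623

-0.0623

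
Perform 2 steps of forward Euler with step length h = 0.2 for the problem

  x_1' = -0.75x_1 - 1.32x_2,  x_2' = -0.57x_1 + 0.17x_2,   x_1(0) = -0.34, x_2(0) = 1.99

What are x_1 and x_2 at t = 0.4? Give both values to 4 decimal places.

-1.2457, 2.2605

Euler on (x_1,x_2): x_1_{n+1} = x_1_n + h·x_1', x_2_{n+1} = x_2_n + h·x_2'.
0.000000: (-0.340000, 1.990000); f=(-2.371800, 0.532100) → (-0.814360, 2.096420)
0.200000: (-0.814360, 2.096420); f=(-2.156504, 0.820577) → (-1.245661, 2.260535)
(x_1(0.4), x_2(0.4)) ≈ (-1.2457, 2.2605)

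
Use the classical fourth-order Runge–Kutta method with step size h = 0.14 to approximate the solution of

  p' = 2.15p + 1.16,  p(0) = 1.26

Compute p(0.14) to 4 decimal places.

1.8920

RK4: k1 = f(x_n, p_n); k2 = f(x_n + h/2, p_n + (h/2)·k1); k3 = f(x_n + h/2, p_n + (h/2)·k2); k4 = f(x_n + h, p_n + h·k3); p_{n+1} = p_n + (h/6)·(k1 + 2k2 + 2k3 + k4).
x=0.000000, p=1.260000:
  k1 = f(0.000000, 1.260000) = 3.869000
  k2 = f(0.070000, 1.530830) = 4.451284
  k3 = f(0.070000, 1.571590) = 4.538918
  k4 = f(0.140000, 1.895449) = 5.235214
  p ← 1.260000 + (0.14/6)·(k1 + 2k2 + 2k3 + k4) = 1.891974
p(0.14) ≈ 1.8920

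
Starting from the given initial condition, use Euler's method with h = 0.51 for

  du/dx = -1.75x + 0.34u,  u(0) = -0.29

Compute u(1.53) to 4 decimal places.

Euler: u_{n+1} = u_n + h·f(x_n, u_n).
x=0.000000, u=-0.290000: f=-0.098600 → u ← -0.290000 + 0.51·(-0.098600) = -0.340286
x=0.510000, u=-0.340286: f=-1.008197 → u ← -0.340286 + 0.51·(-1.008197) = -0.854467
x=1.020000, u=-0.854467: f=-2.075519 → u ← -0.854467 + 0.51·(-2.075519) = -1.912981
u(1.53) ≈ -1.9130

-1.9130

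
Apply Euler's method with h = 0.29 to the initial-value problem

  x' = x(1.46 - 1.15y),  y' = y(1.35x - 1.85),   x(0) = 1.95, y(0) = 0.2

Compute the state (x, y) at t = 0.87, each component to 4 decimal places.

4.6165, 0.6817

Euler on (x,y): x_{n+1} = x_n + h·x', y_{n+1} = y_n + h·y'.
0.000000: (1.950000, 0.200000); f=(2.398500, 0.156500) → (2.645565, 0.245385)
0.290000: (2.645565, 0.245385); f=(3.115966, 0.422433) → (3.549195, 0.367891)
0.580000: (3.549195, 0.367891); f=(3.680252, 1.082119) → (4.616468, 0.681705)
(x(0.87), y(0.87)) ≈ (4.6165, 0.6817)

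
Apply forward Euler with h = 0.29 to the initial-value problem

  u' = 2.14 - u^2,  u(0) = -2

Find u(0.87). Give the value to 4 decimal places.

Euler: u_{n+1} = u_n + h·f(t_n, u_n).
t=0.000000, u=-2.000000: f=-1.860000 → u ← -2.000000 + 0.29·(-1.860000) = -2.539400
t=0.290000, u=-2.539400: f=-4.308552 → u ← -2.539400 + 0.29·(-4.308552) = -3.788880
t=0.580000, u=-3.788880: f=-12.215613 → u ← -3.788880 + 0.29·(-12.215613) = -7.331408
u(0.87) ≈ -7.3314

-7.3314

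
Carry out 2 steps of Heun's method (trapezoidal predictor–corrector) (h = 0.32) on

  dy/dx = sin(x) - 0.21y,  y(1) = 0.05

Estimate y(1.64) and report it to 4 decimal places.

0.6103

Heun: k1 = f(x_n, y_n); k2 = f(x_n + h, y_n + h·k1); y_{n+1} = y_n + (h/2)·(k1 + k2).
x=1.000000, y=0.050000:
  k1 = f(1.000000, 0.050000) = 0.830971
  k2 = f(1.320000, 0.315911) = 0.902374
  y ← 0.050000 + (0.32/2)·(0.830971 + 0.902374) = 0.327335
x=1.320000, y=0.327335:
  k1 = f(1.320000, 0.327335) = 0.899975
  k2 = f(1.640000, 0.615327) = 0.868388
  y ← 0.327335 + (0.32/2)·(0.899975 + 0.868388) = 0.610273
y(1.64) ≈ 0.6103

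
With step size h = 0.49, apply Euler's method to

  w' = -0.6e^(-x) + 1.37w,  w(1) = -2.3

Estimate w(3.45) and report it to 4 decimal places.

Euler: w_{n+1} = w_n + h·f(x_n, w_n).
x=1.000000, w=-2.300000: f=-3.371728 → w ← -2.300000 + 0.49·(-3.371728) = -3.952147
x=1.490000, w=-3.952147: f=-5.549664 → w ← -3.952147 + 0.49·(-5.549664) = -6.671482
x=1.980000, w=-6.671482: f=-9.222772 → w ← -6.671482 + 0.49·(-9.222772) = -11.190640
x=2.470000, w=-11.190640: f=-15.381928 → w ← -11.190640 + 0.49·(-15.381928) = -18.727785
x=2.960000, w=-18.727785: f=-25.688157 → w ← -18.727785 + 0.49·(-25.688157) = -31.314982
w(3.45) ≈ -31.3150

-31.3150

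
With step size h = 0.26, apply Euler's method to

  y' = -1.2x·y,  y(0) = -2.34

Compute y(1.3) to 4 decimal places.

Euler: y_{n+1} = y_n + h·f(x_n, y_n).
x=0.000000, y=-2.340000: f=0.000000 → y ← -2.340000 + 0.26·0.000000 = -2.340000
x=0.260000, y=-2.340000: f=0.730080 → y ← -2.340000 + 0.26·0.730080 = -2.150179
x=0.520000, y=-2.150179: f=1.341712 → y ← -2.150179 + 0.26·1.341712 = -1.801334
x=0.780000, y=-1.801334: f=1.686049 → y ← -1.801334 + 0.26·1.686049 = -1.362961
x=1.040000, y=-1.362961: f=1.700976 → y ← -1.362961 + 0.26·1.700976 = -0.920708
y(1.3) ≈ -0.9207

-0.9207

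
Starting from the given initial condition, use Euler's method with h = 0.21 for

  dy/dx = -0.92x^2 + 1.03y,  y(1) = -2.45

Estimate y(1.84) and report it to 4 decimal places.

Euler: y_{n+1} = y_n + h·f(x_n, y_n).
x=1.000000, y=-2.450000: f=-3.443500 → y ← -2.450000 + 0.21·(-3.443500) = -3.173135
x=1.210000, y=-3.173135: f=-4.615301 → y ← -3.173135 + 0.21·(-4.615301) = -4.142348
x=1.420000, y=-4.142348: f=-6.121707 → y ← -4.142348 + 0.21·(-6.121707) = -5.427907
x=1.630000, y=-5.427907: f=-8.035092 → y ← -5.427907 + 0.21·(-8.035092) = -7.115276
y(1.84) ≈ -7.1153

-7.1153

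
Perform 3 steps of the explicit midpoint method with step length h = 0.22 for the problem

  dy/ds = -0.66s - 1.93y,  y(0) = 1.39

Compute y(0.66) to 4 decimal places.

Midpoint: k1 = f(s_n, y_n); k2 = f(s_n + h/2, y_n + (h/2)·k1); y_{n+1} = y_n + h·k2.
s=0.000000, y=1.390000:
  k1 = f(0.000000, 1.390000) = -2.682700
  k2 = f(0.110000, 1.094903) = -2.185763
  y ← 1.390000 + 0.22·(-2.185763) = 0.909132
s=0.220000, y=0.909132:
  k1 = f(0.220000, 0.909132) = -1.899825
  k2 = f(0.330000, 0.700151) = -1.569092
  y ← 0.909132 + 0.22·(-1.569092) = 0.563932
s=0.440000, y=0.563932:
  k1 = f(0.440000, 0.563932) = -1.378789
  k2 = f(0.550000, 0.412265) = -1.158672
  y ← 0.563932 + 0.22·(-1.158672) = 0.309024
y(0.66) ≈ 0.3090

0.3090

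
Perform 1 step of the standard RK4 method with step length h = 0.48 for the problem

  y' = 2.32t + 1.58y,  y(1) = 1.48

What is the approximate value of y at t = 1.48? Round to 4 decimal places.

RK4: k1 = f(t_n, y_n); k2 = f(t_n + h/2, y_n + (h/2)·k1); k3 = f(t_n + h/2, y_n + (h/2)·k2); k4 = f(t_n + h, y_n + h·k3); y_{n+1} = y_n + (h/6)·(k1 + 2k2 + 2k3 + k4).
t=1.000000, y=1.480000:
  k1 = f(1.000000, 1.480000) = 4.658400
  k2 = f(1.240000, 2.598016) = 6.981665
  k3 = f(1.240000, 3.155600) = 7.862647
  k4 = f(1.480000, 5.254071) = 11.735032
  y ← 1.480000 + (0.48/6)·(k1 + 2k2 + 2k3 + k4) = 5.166565
y(1.48) ≈ 5.1666

5.1666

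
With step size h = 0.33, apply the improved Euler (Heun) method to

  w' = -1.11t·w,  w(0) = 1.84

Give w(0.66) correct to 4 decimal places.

Heun: k1 = f(t_n, w_n); k2 = f(t_n + h, w_n + h·k1); w_{n+1} = w_n + (h/2)·(k1 + k2).
t=0.000000, w=1.840000:
  k1 = f(0.000000, 1.840000) = 0.000000
  k2 = f(0.330000, 1.840000) = -0.673992
  w ← 1.840000 + (0.33/2)·(0.000000 + (-0.673992)) = 1.728791
t=0.330000, w=1.728791:
  k1 = f(0.330000, 1.728791) = -0.633256
  k2 = f(0.660000, 1.519817) = -1.113418
  w ← 1.728791 + (0.33/2)·(-0.633256 + (-1.113418)) = 1.440590
w(0.66) ≈ 1.4406

1.4406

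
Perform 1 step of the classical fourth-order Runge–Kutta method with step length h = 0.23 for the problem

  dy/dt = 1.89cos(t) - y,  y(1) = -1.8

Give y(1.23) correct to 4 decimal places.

RK4: k1 = f(t_n, y_n); k2 = f(t_n + h/2, y_n + (h/2)·k1); k3 = f(t_n + h/2, y_n + (h/2)·k2); k4 = f(t_n + h, y_n + h·k3); y_{n+1} = y_n + (h/6)·(k1 + 2k2 + 2k3 + k4).
t=1.000000, y=-1.800000:
  k1 = f(1.000000, -1.800000) = 2.821171
  k2 = f(1.115000, -1.475565) = 2.307501
  k3 = f(1.115000, -1.534637) = 2.366573
  k4 = f(1.230000, -1.255688) = 1.887398
  y ← -1.800000 + (0.23/6)·(k1 + 2k2 + 2k3 + k4) = -1.261159
y(1.23) ≈ -1.2612

-1.2612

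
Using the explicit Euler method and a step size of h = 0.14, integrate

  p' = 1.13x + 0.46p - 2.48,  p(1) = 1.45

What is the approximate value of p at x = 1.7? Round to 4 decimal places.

1.1424

Euler: p_{n+1} = p_n + h·f(x_n, p_n).
x=1.000000, p=1.450000: f=-0.683000 → p ← 1.450000 + 0.14·(-0.683000) = 1.354380
x=1.140000, p=1.354380: f=-0.568785 → p ← 1.354380 + 0.14·(-0.568785) = 1.274750
x=1.280000, p=1.274750: f=-0.447215 → p ← 1.274750 + 0.14·(-0.447215) = 1.212140
x=1.420000, p=1.212140: f=-0.317816 → p ← 1.212140 + 0.14·(-0.317816) = 1.167646
x=1.560000, p=1.167646: f=-0.180083 → p ← 1.167646 + 0.14·(-0.180083) = 1.142434
p(1.7) ≈ 1.1424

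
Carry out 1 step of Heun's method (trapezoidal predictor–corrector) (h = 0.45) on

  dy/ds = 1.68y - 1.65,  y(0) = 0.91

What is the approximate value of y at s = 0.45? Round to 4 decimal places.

0.8348

Heun: k1 = f(s_n, y_n); k2 = f(s_n + h, y_n + h·k1); y_{n+1} = y_n + (h/2)·(k1 + k2).
s=0.000000, y=0.910000:
  k1 = f(0.000000, 0.910000) = -0.121200
  k2 = f(0.450000, 0.855460) = -0.212827
  y ← 0.910000 + (0.45/2)·(-0.121200 + (-0.212827)) = 0.834844
y(0.45) ≈ 0.8348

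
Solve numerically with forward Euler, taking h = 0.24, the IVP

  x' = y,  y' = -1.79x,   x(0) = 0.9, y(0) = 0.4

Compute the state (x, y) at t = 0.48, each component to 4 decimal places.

0.9992, -0.4145

Euler on (x,y): x_{n+1} = x_n + h·x', y_{n+1} = y_n + h·y'.
0.000000: (0.900000, 0.400000); f=(0.400000, -1.611000) → (0.996000, 0.013360)
0.240000: (0.996000, 0.013360); f=(0.013360, -1.782840) → (0.999206, -0.414522)
(x(0.48), y(0.48)) ≈ (0.9992, -0.4145)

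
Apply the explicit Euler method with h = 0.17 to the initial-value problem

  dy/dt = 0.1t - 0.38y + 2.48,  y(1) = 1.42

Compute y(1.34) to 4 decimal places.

2.0942

Euler: y_{n+1} = y_n + h·f(t_n, y_n).
t=1.000000, y=1.420000: f=2.040400 → y ← 1.420000 + 0.17·2.040400 = 1.766868
t=1.170000, y=1.766868: f=1.925590 → y ← 1.766868 + 0.17·1.925590 = 2.094218
y(1.34) ≈ 2.0942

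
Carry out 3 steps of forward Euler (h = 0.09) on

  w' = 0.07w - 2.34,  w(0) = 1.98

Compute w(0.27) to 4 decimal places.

1.3819

Euler: w_{n+1} = w_n + h·f(t_n, w_n).
t=0.000000, w=1.980000: f=-2.201400 → w ← 1.980000 + 0.09·(-2.201400) = 1.781874
t=0.090000, w=1.781874: f=-2.215269 → w ← 1.781874 + 0.09·(-2.215269) = 1.582500
t=0.180000, w=1.582500: f=-2.229225 → w ← 1.582500 + 0.09·(-2.229225) = 1.381870
w(0.27) ≈ 1.3819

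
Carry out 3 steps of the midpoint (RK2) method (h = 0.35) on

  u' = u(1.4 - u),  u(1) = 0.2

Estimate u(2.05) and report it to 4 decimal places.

Midpoint: k1 = f(t_n, u_n); k2 = f(t_n + h/2, u_n + (h/2)·k1); u_{n+1} = u_n + h·k2.
t=1.000000, u=0.200000:
  k1 = f(1.000000, 0.200000) = 0.240000
  k2 = f(1.175000, 0.242000) = 0.280236
  u ← 0.200000 + 0.35·0.280236 = 0.298083
t=1.350000, u=0.298083:
  k1 = f(1.350000, 0.298083) = 0.328462
  k2 = f(1.525000, 0.355564) = 0.371364
  u ← 0.298083 + 0.35·0.371364 = 0.428060
t=1.700000, u=0.428060:
  k1 = f(1.700000, 0.428060) = 0.416049
  k2 = f(1.875000, 0.500868) = 0.450347
  u ← 0.428060 + 0.35·0.450347 = 0.585681
u(2.05) ≈ 0.5857

0.5857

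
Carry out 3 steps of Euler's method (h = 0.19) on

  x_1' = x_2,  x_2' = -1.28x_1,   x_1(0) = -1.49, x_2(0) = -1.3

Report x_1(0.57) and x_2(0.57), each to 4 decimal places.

-2.0130, -0.0494

Euler on (x_1,x_2): x_1_{n+1} = x_1_n + h·x_1', x_2_{n+1} = x_2_n + h·x_2'.
0.000000: (-1.490000, -1.300000); f=(-1.300000, 1.907200) → (-1.737000, -0.937632)
0.190000: (-1.737000, -0.937632); f=(-0.937632, 2.223360) → (-1.915150, -0.515194)
0.380000: (-1.915150, -0.515194); f=(-0.515194, 2.451392) → (-2.013037, -0.049429)
(x_1(0.57), x_2(0.57)) ≈ (-2.0130, -0.0494)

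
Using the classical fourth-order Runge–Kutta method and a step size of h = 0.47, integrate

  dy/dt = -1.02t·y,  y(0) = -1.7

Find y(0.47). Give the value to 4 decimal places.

RK4: k1 = f(t_n, y_n); k2 = f(t_n + h/2, y_n + (h/2)·k1); k3 = f(t_n + h/2, y_n + (h/2)·k2); k4 = f(t_n + h, y_n + h·k3); y_{n+1} = y_n + (h/6)·(k1 + 2k2 + 2k3 + k4).
t=0.000000, y=-1.700000:
  k1 = f(0.000000, -1.700000) = 0.000000
  k2 = f(0.235000, -1.700000) = 0.407490
  k3 = f(0.235000, -1.604240) = 0.384536
  k4 = f(0.470000, -1.519268) = 0.728337
  y ← -1.700000 + (0.47/6)·(k1 + 2k2 + 2k3 + k4) = -1.518863
y(0.47) ≈ -1.5189

-1.5189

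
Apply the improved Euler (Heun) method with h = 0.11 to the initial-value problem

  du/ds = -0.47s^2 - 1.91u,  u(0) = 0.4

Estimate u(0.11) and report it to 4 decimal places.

0.3245

Heun: k1 = f(s_n, u_n); k2 = f(s_n + h, u_n + h·k1); u_{n+1} = u_n + (h/2)·(k1 + k2).
s=0.000000, u=0.400000:
  k1 = f(0.000000, 0.400000) = -0.764000
  k2 = f(0.110000, 0.315960) = -0.609171
  u ← 0.400000 + (0.11/2)·(-0.764000 + (-0.609171)) = 0.324476
u(0.11) ≈ 0.3245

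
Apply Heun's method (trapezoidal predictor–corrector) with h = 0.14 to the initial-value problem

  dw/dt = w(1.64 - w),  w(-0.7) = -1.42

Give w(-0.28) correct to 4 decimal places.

-10.3993

Heun: k1 = f(t_n, w_n); k2 = f(t_n + h, w_n + h·k1); w_{n+1} = w_n + (h/2)·(k1 + k2).
t=-0.700000, w=-1.420000:
  k1 = f(-0.700000, -1.420000) = -4.345200
  k2 = f(-0.560000, -2.028328) = -7.440572
  w ← -1.420000 + (0.14/2)·(-4.345200 + (-7.440572)) = -2.245004
t=-0.560000, w=-2.245004:
  k1 = f(-0.560000, -2.245004) = -8.721850
  k2 = f(-0.420000, -3.466063) = -17.697937
  w ← -2.245004 + (0.14/2)·(-8.721850 + (-17.697937)) = -4.094389
t=-0.420000, w=-4.094389:
  k1 = f(-0.420000, -4.094389) = -23.478820
  k2 = f(-0.280000, -7.381424) = -66.590955
  w ← -4.094389 + (0.14/2)·(-23.478820 + (-66.590955)) = -10.399273
w(-0.28) ≈ -10.3993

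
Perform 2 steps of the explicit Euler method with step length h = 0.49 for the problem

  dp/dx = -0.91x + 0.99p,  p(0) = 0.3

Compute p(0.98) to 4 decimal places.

0.4432

Euler: p_{n+1} = p_n + h·f(x_n, p_n).
x=0.000000, p=0.300000: f=0.297000 → p ← 0.300000 + 0.49·0.297000 = 0.445530
x=0.490000, p=0.445530: f=-0.004825 → p ← 0.445530 + 0.49·(-0.004825) = 0.443166
p(0.98) ≈ 0.4432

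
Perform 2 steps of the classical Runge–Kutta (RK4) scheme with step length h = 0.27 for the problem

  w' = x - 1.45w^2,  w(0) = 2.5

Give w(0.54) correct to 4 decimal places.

RK4: k1 = f(x_n, w_n); k2 = f(x_n + h/2, w_n + (h/2)·k1); k3 = f(x_n + h/2, w_n + (h/2)·k2); k4 = f(x_n + h, w_n + h·k3); w_{n+1} = w_n + (h/6)·(k1 + 2k2 + 2k3 + k4).
x=0.000000, w=2.500000:
  k1 = f(0.000000, 2.500000) = -9.062500
  k2 = f(0.135000, 1.276562) = -2.227937
  k3 = f(0.135000, 2.199228) = -6.878079
  k4 = f(0.270000, 0.642919) = -0.329350
  w ← 2.500000 + (0.27/6)·(k1 + 2k2 + 2k3 + k4) = 1.257825
x=0.270000, w=1.257825:
  k1 = f(0.270000, 1.257825) = -2.024081
  k2 = f(0.405000, 0.984574) = -1.000611
  k3 = f(0.405000, 1.122743) = -1.422800
  k4 = f(0.540000, 0.873669) = -0.566782
  w ← 1.257825 + (0.27/6)·(k1 + 2k2 + 2k3 + k4) = 0.923130
w(0.54) ≈ 0.9231

0.9231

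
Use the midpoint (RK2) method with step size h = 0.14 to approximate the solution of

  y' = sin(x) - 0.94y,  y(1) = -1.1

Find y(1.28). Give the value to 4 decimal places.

Midpoint: k1 = f(x_n, y_n); k2 = f(x_n + h/2, y_n + (h/2)·k1); y_{n+1} = y_n + h·k2.
x=1.000000, y=-1.100000:
  k1 = f(1.000000, -1.100000) = 1.875471
  k2 = f(1.070000, -0.968717) = 1.787795
  y ← -1.100000 + 0.14·1.787795 = -0.849709
x=1.140000, y=-0.849709:
  k1 = f(1.140000, -0.849709) = 1.707360
  k2 = f(1.210000, -0.730194) = 1.621998
  y ← -0.849709 + 0.14·1.621998 = -0.622629
y(1.28) ≈ -0.6226

-0.6226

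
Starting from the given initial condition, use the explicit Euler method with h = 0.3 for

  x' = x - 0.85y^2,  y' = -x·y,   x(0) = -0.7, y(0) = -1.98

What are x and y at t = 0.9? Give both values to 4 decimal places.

Euler on (x,y): x_{n+1} = x_n + h·x', y_{n+1} = y_n + h·y'.
0.000000: (-0.700000, -1.980000); f=(-4.032340, -1.386000) → (-1.909702, -2.395800)
0.300000: (-1.909702, -2.395800); f=(-6.788581, -4.575264) → (-3.946276, -3.768379)
0.600000: (-3.946276, -3.768379); f=(-16.016856, -14.871066) → (-8.751333, -8.229699)
(x(0.9), y(0.9)) ≈ (-8.7513, -8.2297)

-8.7513, -8.2297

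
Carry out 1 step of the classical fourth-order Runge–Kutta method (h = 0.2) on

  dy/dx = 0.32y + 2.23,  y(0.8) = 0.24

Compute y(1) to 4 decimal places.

RK4: k1 = f(x_n, y_n); k2 = f(x_n + h/2, y_n + (h/2)·k1); k3 = f(x_n + h/2, y_n + (h/2)·k2); k4 = f(x_n + h, y_n + h·k3); y_{n+1} = y_n + (h/6)·(k1 + 2k2 + 2k3 + k4).
x=0.800000, y=0.240000:
  k1 = f(0.800000, 0.240000) = 2.306800
  k2 = f(0.900000, 0.470680) = 2.380618
  k3 = f(0.900000, 0.478062) = 2.382980
  k4 = f(1.000000, 0.716596) = 2.459311
  y ← 0.240000 + (0.2/6)·(k1 + 2k2 + 2k3 + k4) = 0.716444
y(1) ≈ 0.7164

0.7164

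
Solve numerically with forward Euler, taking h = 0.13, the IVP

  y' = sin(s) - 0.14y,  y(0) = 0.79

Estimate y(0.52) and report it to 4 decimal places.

0.8325

Euler: y_{n+1} = y_n + h·f(s_n, y_n).
s=0.000000, y=0.790000: f=-0.110600 → y ← 0.790000 + 0.13·(-0.110600) = 0.775622
s=0.130000, y=0.775622: f=0.021047 → y ← 0.775622 + 0.13·0.021047 = 0.778358
s=0.260000, y=0.778358: f=0.148110 → y ← 0.778358 + 0.13·0.148110 = 0.797612
s=0.390000, y=0.797612: f=0.268523 → y ← 0.797612 + 0.13·0.268523 = 0.832520
y(0.52) ≈ 0.8325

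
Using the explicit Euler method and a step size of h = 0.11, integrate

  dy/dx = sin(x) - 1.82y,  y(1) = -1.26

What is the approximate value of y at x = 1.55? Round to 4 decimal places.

-0.0635

Euler: y_{n+1} = y_n + h·f(x_n, y_n).
x=1.000000, y=-1.260000: f=3.134671 → y ← -1.260000 + 0.11·3.134671 = -0.915186
x=1.110000, y=-0.915186: f=2.561338 → y ← -0.915186 + 0.11·2.561338 = -0.633439
x=1.220000, y=-0.633439: f=2.091958 → y ← -0.633439 + 0.11·2.091958 = -0.403324
x=1.330000, y=-0.403324: f=1.705197 → y ← -0.403324 + 0.11·1.705197 = -0.215752
x=1.440000, y=-0.215752: f=1.384127 → y ← -0.215752 + 0.11·1.384127 = -0.063498
y(1.55) ≈ -0.0635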